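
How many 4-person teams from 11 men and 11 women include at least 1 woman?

Sum over valid woman counts:
C(11,1)C(11,3) = 1815
C(11,2)C(11,2) = 3025
C(11,3)C(11,1) = 1815
C(11,4)C(11,0) = 330
Total: 1815 + 3025 + 1815 + 330.

Final answer: 6985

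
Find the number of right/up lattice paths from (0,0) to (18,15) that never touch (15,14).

Total paths to (18,15): C(33,15) = 1037158320.
Paths through (15,14): C(29,14) x C(4,1) = 310235040.
Avoiding (15,14): 1037158320 - 310235040.

Final answer: 726923280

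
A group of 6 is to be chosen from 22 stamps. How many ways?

C(22,6) = 22!/(6! x 16!).

Final answer: \binom{22}{6} = 74613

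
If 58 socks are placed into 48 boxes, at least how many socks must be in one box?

By the pigeonhole principle: ceiling(58/48).

Final answer: 2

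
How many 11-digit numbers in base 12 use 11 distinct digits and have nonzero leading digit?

First digit: 11 (nonzero). Second: 11 (not first). Third: 10, etc.
Total: 11 x 11 x 10 x 9 x 8 x 7 x 6 x 5 x 4 x 3 x 2.

Final answer: 439084800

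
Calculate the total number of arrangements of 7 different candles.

The number of ways to arrange 7 distinct objects is 7!.

Final answer: 7! = 5040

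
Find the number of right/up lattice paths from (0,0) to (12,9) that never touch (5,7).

Total paths to (12,9): C(21,9) = 293930.
Paths through (5,7): C(12,7) x C(9,2) = 28512.
Avoiding (5,7): 293930 - 28512.

Final answer: 265418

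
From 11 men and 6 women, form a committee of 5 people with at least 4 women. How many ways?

Sum over valid woman counts:
C(6,4)C(11,1) = 165
C(6,5)C(11,0) = 6
Total: 165 + 6.

Final answer: 171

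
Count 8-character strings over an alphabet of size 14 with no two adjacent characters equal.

First character: 14 choices. Each subsequent: 13 choices (must differ from the previous one).
Total: 14 x 13^7.

Final answer: 14 x 13^{7} = 878479238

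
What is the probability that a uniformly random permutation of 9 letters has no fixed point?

Use the recurrence D(n) = (n-1)(D(n-1) + D(n-2)) with D(0)=1, D(1)=0.
Building up: D(2)=1, D(3)=2, D(4)=9, D(5)=44, D(6)=265, D(7)=1854, D(8)=14833, D(9)=133496.
Total arrangements: 9! = 362880.
Probability = D(9)/9! = 16687/45360.

Final answer: D(9)/9! = 133496/362880 = 0.367879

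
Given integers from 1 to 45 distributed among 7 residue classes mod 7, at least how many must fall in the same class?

By pigeonhole with 45 objects and 7 categories: ceiling(45/7).

Final answer: 7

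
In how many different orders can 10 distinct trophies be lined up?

The number of ways to arrange 10 distinct objects is 10!.

Final answer: 10! = 3628800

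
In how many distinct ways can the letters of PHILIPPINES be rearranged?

Letters (E:1, H:1, I:3, L:1, N:1, P:3, S:1). Total letters: 11.
Permutations = 11!/(3! x 3!).

Final answer: 1108800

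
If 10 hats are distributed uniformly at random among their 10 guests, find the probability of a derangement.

D(n) = (n-1)(D(n-1) + D(n-2)), D(0)=1, D(1)=0.
Building up: D(2)=1, D(3)=2, D(4)=9, D(5)=44, D(6)=265, D(7)=1854, D(8)=14833, D(9)=133496, D(10)=1334961.
Total arrangements: 10! = 3628800.
Probability = D(10)/10! = 16481/44800.

Final answer: D(10)/10! = 1334961/3628800 = 0.367879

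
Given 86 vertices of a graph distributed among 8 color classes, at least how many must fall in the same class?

By pigeonhole with 86 objects and 8 categories: ceiling(86/8).

Final answer: 11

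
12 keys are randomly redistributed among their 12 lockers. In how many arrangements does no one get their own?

D(n) = (n-1)(D(n-1) + D(n-2)), D(0)=1, D(1)=0.
D(2) = 1 x (0 + 1) = 1
D(3) = 2 x (1 + 0) = 2
D(4) = 3 x (2 + 1) = 9
D(5) = 4 x (9 + 2) = 44
D(6) = 5 x (44 + 9) = 265
D(7) = 6 x (265 + 44) = 1854
D(8) = 7 x (1854 + 265) = 14833
D(9) = 8 x (14833 + 1854) = 133496
D(10) = 9 x (133496 + 14833) = 1334961
D(11) = 10 x (1334961 + 133496) = 14684570
D(12) = 11 x (D(11) + D(10)) = 11 x (14684570 + 1334961)

Final answer: D(12) = 176214841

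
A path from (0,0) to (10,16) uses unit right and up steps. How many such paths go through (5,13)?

Paths (0,0)->(5,13): C(18,13) = 8568.
Paths (5,13)->(10,16): C(8,3) = 56.
By multiplication principle: 8568 x 56.

Final answer: 479808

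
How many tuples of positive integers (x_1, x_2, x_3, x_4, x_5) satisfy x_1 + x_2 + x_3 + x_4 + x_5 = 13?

Substitute x'_i = x_i - 1 (so x'_i >= 0). Then sum x'_i = 13 - 5 = 8.
Stars and bars: C(8+5-1, 5-1) = C(12,4).

Final answer: C(12,4) = 495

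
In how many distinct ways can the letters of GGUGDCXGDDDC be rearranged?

Letters (C:2, D:4, G:4, U:1, X:1). Total letters: 12.
Permutations = 12!/(4! x 4! x 2!).

Final answer: 415800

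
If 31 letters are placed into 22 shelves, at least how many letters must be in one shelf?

By the pigeonhole principle: ceiling(31/22).

Final answer: 2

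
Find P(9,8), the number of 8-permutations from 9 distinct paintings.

P(9,8) = 9!/(9-8)! = 9!/1!.

Final answer: P(9,8) = 362880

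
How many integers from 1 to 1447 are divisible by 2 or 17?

Multiples of 2: 723. Multiples of 17: 85. Of both (lcm=34): 42.
By inclusion-exclusion: 723 + 85 - 42.

Final answer: 766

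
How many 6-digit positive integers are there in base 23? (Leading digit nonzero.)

Leading digit: 22 options (nonzero). Other 5 digit(s): 23 options each.
Total: 22 x 23^5.

Final answer: 141599546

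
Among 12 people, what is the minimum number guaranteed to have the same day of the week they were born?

There are 7 possible values for day of the week they were born. With 12 people and 7 categories, by pigeonhole: ceiling(12/7).

Final answer: 2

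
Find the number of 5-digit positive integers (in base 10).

These are the integers in [10^4, 10^5), so the count is 10^5 - 10^4 = 9 x 10^4.

Final answer: 90000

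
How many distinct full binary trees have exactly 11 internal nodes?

This is counted by the nth Catalan number C_n. Here n = 11.
C_n = C(2n,n)/(n+1), so C_{11} = C(22,11)/12 = 705432/12.

Final answer: C_{11} = 58786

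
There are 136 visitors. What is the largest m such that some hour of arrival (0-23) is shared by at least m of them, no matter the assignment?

There are 24 possible values for hour of arrival (0-23). With 136 visitors and 24 categories, by pigeonhole: ceiling(136/24).

Final answer: 6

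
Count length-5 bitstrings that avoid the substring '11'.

Let a(n) count valid strings. If the last bit is 0 the prefix is any valid string of length n-1; if it is 1 the string must end in 01 with a valid prefix of length n-2. So a(n) = a(n-1) + a(n-2), a(1)=2, a(2)=3.
Building up term by term: a(1)=2, a(2)=3, a(3)=5, a(4)=8, a(5)=13.

Final answer: 13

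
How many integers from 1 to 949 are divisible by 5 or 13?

Multiples of 5: 189. Multiples of 13: 73. Of both (lcm=65): 14.
By inclusion-exclusion: 189 + 73 - 14.

Final answer: 248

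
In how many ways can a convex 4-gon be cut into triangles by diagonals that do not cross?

This is a standard Catalan-number count: the answer is C_n. Here n = 4 - 2 = 2.
C_n = (2n)!/(n!(n+1)!), so C_{2} = 4!/(2! x 3!) = C(4,2)/3 = 6/3.

Final answer: C_{2} = 2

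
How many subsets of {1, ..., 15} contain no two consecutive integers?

Let a(n) count such subsets of {1, ..., n}. Either n is excluded (a(n-1) ways) or n is included, forcing n-1 out (a(n-2) ways), so a(n) = a(n-1) + a(n-2) with a(1)=2, a(2)=3.
Computing successive values: a(1)=2, a(2)=3, a(3)=5, a(4)=8, a(5)=13, a(6)=21, a(7)=34, a(8)=55, a(9)=89, a(10)=144, a(11)=233, a(12)=377, a(13)=610, a(14)=987, a(15)=1597.

Final answer: 1597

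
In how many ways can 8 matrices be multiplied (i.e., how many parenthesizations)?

This is counted by the nth Catalan number C_n. Here n = 8 - 1 = 7.
Using C_0 = 1 and C_(k+1) = C_k x 2(2k+1)/(k+2), build up term by term: C_1=1, C_2=2, C_3=5, C_4=14, C_5=42, C_6=132, C_7=429.

Final answer: C_{7} = 429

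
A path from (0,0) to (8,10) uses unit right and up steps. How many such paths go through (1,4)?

Paths (0,0)->(1,4): C(5,4) = 5.
Paths (1,4)->(8,10): C(13,6) = 1716.
By multiplication principle: 5 x 1716.

Final answer: 8580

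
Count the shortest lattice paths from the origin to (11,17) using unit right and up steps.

Each path has 11 right steps and 17 up steps in some order (28 steps total).
Choose which 17 of the 28 steps are up: C(28,17).

Final answer: C(28,17) = 21474180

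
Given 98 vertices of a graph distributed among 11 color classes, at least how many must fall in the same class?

By pigeonhole with 98 objects and 11 categories: ceiling(98/11).

Final answer: 9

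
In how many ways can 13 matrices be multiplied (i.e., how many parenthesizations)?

The structures are counted by the Catalan number C_n. Here n = 13 - 1 = 12.
Using C_0 = 1 and C_(k+1) = C_k x 2(2k+1)/(k+2), build up term by term: C_1=1, C_2=2, C_3=5, C_4=14, C_5=42, C_6=132, C_7=429, C_8=1430, C_9=4862, C_10=16796, C_11=58786, C_12=208012.

Final answer: C_{12} = 208012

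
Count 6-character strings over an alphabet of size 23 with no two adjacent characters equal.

First character: 23 choices. Each subsequent: 22 choices (must differ from the previous one).
Total: 23 x 22^5.

Final answer: 23 x 22^{5} = 118533536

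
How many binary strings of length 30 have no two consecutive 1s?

Classify by the final bit: ...0 gives a(n-1) strings, ...01 gives a(n-2) strings. Thus a(n) = a(n-1) + a(n-2) with a(1)=2, a(2)=3.
Iterating the recurrence: a(1)=2, a(2)=3, a(3)=5, a(4)=8, a(5)=13, a(6)=21, a(7)=34, a(8)=55, a(9)=89, a(10)=144, a(11)=233, a(12)=377, a(13)=610, a(14)=987, a(15)=1597, a(16)=2584, a(17)=4181, a(18)=6765, a(19)=10946, a(20)=17711, a(21)=28657, a(22)=46368, a(23)=75025, a(24)=121393, a(25)=196418, a(26)=317811, a(27)=514229, a(28)=832040, a(29)=1346269, a(30)=2178309.

Final answer: 2178309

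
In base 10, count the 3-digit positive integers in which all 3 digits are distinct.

The leading digit has 9 choices (anything but zero); the next has 9 (anything but the first), then 8, and so on, one fewer each time.
Total: 9 x 9 x 8.

Final answer: 648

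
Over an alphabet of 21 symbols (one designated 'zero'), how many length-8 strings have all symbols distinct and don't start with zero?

First digit: 20 (nonzero). Second: 20 (not first). Third: 19, etc.
Total: 20 x 20 x 19 x 18 x 17 x 16 x 15 x 14.

Final answer: 7814016000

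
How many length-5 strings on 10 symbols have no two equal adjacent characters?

First character: 10 choices. Each subsequent: 9 choices (must differ from the previous one).
Total: 10 x 9^4.

Final answer: 10 x 9^{4} = 65610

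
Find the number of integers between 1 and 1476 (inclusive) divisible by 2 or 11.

Multiples of 2: 738. Multiples of 11: 134. Of both (lcm=22): 67.
By inclusion-exclusion: 738 + 134 - 67.

Final answer: 805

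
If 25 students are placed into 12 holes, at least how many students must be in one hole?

By the pigeonhole principle: ceiling(25/12).

Final answer: 3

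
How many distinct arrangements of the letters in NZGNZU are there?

Letters (G:1, N:2, U:1, Z:2). Total letters: 6.
Permutations = 6!/(2! x 2!).

Final answer: 180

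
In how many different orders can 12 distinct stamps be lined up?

The number of ways to arrange 12 distinct objects is 12!.

Final answer: 12! = 479001600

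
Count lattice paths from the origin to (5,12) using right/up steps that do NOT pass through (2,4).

Total paths to (5,12): C(17,12) = 6188.
Paths through (2,4): C(6,4) x C(11,8) = 2475.
Avoiding (2,4): 6188 - 2475.

Final answer: 3713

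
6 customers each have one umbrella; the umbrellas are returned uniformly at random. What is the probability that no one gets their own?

Derangements satisfy D(n) = (n-1)(D(n-1) + D(n-2)), starting from D(0)=1, D(1)=0.
Building up: D(2)=1, D(3)=2, D(4)=9, D(5)=44, D(6)=265.
Total arrangements: 6! = 720.
Probability = D(6)/6! = 53/144.

Final answer: D(6)/6! = 265/720 = 0.368056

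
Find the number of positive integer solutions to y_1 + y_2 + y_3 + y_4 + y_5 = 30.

Substitute y'_i = y_i - 1 (so y'_i >= 0). Then sum y'_i = 30 - 5 = 25.
Stars and bars: C(25+5-1, 5-1) = C(29,4).

Final answer: C(29,4) = 23751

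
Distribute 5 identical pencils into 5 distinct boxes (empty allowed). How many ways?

Stars and bars: C(n+k-1, k-1) = C(9,4).

Final answer: C(9,4) = 126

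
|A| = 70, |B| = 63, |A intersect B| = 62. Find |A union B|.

|A union B| = |A| + |B| - |A intersect B| = 70 + 63 - 62.

Final answer: 71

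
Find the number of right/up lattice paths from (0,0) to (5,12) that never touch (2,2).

Total paths to (5,12): C(17,12) = 6188.
Paths through (2,2): C(4,2) x C(13,10) = 1716.
Avoiding (2,2): 6188 - 1716.

Final answer: 4472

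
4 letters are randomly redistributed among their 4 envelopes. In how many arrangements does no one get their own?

Derangements satisfy D(n) = (n-1)(D(n-1) + D(n-2)), starting from D(0)=1, D(1)=0.
D(2) = 1 x (0 + 1) = 1
D(3) = 2 x (1 + 0) = 2
D(4) = 3 x (D(3) + D(2)) = 3 x (2 + 1)

Final answer: D(4) = 9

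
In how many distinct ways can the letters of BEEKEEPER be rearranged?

Letters (B:1, E:5, K:1, P:1, R:1). Total letters: 9.
Permutations = 9!/(5!).

Final answer: 3024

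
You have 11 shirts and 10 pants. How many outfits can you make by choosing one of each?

By the multiplication principle: 11 x 10.

Final answer: 110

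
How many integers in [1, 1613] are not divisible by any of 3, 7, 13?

|div by 3|=537, |div by 7|=230, |div by 13|=124.
|div by 3&7|=76, |div by 3&13|=41, |div by 7&13|=17, |div by all|=5.
By inclusion-exclusion, divisible by at least one: 537+230+124-76-41-17+5 = 762.
Not divisible by any: 1613 - 762.

Final answer: 851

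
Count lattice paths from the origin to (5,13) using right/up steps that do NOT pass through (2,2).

Total paths to (5,13): C(18,13) = 8568.
Paths through (2,2): C(4,2) x C(14,11) = 2184.
Avoiding (2,2): 8568 - 2184.

Final answer: 6384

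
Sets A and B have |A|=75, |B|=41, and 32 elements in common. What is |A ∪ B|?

|A union B| = |A| + |B| - |A intersect B| = 75 + 41 - 32.

Final answer: 84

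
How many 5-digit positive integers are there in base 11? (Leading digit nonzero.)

In base 11, the leading digit has 10 choices (1..10); each of the remaining 4 digits has 11 choices.
Total: 10 x 11^4.

Final answer: 146410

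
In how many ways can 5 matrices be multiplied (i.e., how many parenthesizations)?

The structures are counted by the Catalan number C_n. Here n = 5 - 1 = 4.
C_n = C(2n,n)/(n+1), so C_{4} = C(8,4)/5 = 70/5.

Final answer: C_{4} = 14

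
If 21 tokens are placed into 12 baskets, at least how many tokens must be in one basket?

By the pigeonhole principle: ceiling(21/12).

Final answer: 2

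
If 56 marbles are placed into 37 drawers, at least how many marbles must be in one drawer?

By the pigeonhole principle: ceiling(56/37).

Final answer: 2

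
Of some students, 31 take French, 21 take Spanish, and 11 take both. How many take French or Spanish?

|A union B| = |A| + |B| - |A intersect B| = 31 + 21 - 11.

Final answer: 41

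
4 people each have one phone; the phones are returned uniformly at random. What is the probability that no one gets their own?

D(n) = (n-1)(D(n-1) + D(n-2)), D(0)=1, D(1)=0.
Building up: D(2)=1, D(3)=2, D(4)=9.
Total arrangements: 4! = 24.
Probability = D(4)/4! = 3/8.

Final answer: D(4)/4! = 9/24 = 0.375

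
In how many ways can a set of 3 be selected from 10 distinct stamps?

C(10,3) = 10!/(3! x (10-3)!).

Final answer: C(10,3) = 120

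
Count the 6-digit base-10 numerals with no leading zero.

These are the integers in [10^5, 10^6), so the count is 10^6 - 10^5 = 9 x 10^5.

Final answer: 900000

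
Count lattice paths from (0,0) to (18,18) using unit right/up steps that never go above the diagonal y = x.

Total monotonic paths to (18,18): C(36,18) = 9075135300.
Reflecting each bad path at its first crossing gives a bijection with paths to (17,19): C(36,19) = 8597496600.
Valid Dyck paths: 9075135300 - 8597496600.
(Equivalently, C_{18} = C(36,18)/19 = 9075135300/19.)

Final answer: C_{18} = 477638700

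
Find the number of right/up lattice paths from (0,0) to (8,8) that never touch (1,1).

Total paths to (8,8): C(16,8) = 12870.
Paths through (1,1): C(2,1) x C(14,7) = 6864.
Avoiding (1,1): 12870 - 6864.

Final answer: 6006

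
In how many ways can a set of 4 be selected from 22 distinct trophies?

C(22,4) = 22!/(4! x 18!).

Final answer: \binom{22}{4} = 7315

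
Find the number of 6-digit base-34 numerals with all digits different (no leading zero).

First digit: 33 (nonzero). Second: 33 (not first). Third: 32, etc.
Total: 33 x 33 x 32 x 31 x 30 x 29.

Final answer: 939850560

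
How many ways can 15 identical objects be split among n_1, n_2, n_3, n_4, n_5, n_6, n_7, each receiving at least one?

Substitute n'_i = n_i - 1 (so n'_i >= 0). Then sum n'_i = 15 - 7 = 8.
Stars and bars: C(8+7-1, 7-1) = C(14,6).

Final answer: C(14,6) = 3003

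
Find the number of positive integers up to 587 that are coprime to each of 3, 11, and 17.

|div by 3|=195, |div by 11|=53, |div by 17|=34.
|div by 3&11|=17, |div by 3&17|=11, |div by 11&17|=3, |div by all|=1.
By inclusion-exclusion, divisible by at least one: 195+53+34-17-11-3+1 = 252.
Not divisible by any: 587 - 252.

Final answer: 335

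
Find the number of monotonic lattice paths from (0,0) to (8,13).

Each path has 8 right steps and 13 up steps in some order (21 steps total).
Choose which 13 of the 21 steps are up: C(21,13).

Final answer: C(21,13) = 203490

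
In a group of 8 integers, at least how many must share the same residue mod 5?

There are 5 possible values for residue mod 5. With 8 integers and 5 categories, by pigeonhole: ceiling(8/5).

Final answer: 2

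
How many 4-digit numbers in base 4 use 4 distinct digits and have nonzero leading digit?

First digit: 3 (nonzero). Second: 3 (not first). Third: 2, etc.
Total: 3 x 3 x 2 x 1.

Final answer: 18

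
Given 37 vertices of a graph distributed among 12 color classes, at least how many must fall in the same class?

By pigeonhole with 37 objects and 12 categories: ceiling(37/12).

Final answer: 4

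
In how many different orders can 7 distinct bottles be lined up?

The number of ways to arrange 7 distinct objects is 7!.

Final answer: 7! = 5040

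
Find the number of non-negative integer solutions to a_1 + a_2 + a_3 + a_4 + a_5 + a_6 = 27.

Stars and bars with 27 stars and 5 bars:
C(27+6-1, 6-1) = C(32,5).

Final answer: C(32,5) = 201376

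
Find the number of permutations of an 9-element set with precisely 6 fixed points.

Choose which 6 elements are fixed: C(9,6) = 84.
Derange the remaining 3 using D(j) = (j-1)(D(j-1) + D(j-2)), D(0)=1, D(1)=0: D(2)=1, D(3)=2.
Total: 84 x 2.

Final answer: C(9,6) D(3) = 168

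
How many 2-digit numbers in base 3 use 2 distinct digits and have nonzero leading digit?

First digit: 2 (nonzero). Second: 2 (not first). Third: 1, etc.
Total: 2 x 2.

Final answer: 4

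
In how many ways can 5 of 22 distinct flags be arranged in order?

P(22,5) = 22!/(22-5)! = 22!/17!.

Final answer: P(22,5) = 3160080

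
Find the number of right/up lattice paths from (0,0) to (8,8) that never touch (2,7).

Total paths to (8,8): C(16,8) = 12870.
Paths through (2,7): C(9,7) x C(7,1) = 252.
Avoiding (2,7): 12870 - 252.

Final answer: 12618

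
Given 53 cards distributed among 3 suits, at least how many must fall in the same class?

By pigeonhole with 53 objects and 3 categories: ceiling(53/3).

Final answer: 18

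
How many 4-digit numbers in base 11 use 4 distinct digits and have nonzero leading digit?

First digit: 10 (nonzero). Second: 10 (not first). Third: 9, etc.
Total: 10 x 10 x 9 x 8.

Final answer: 7200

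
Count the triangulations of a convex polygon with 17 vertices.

The structures are counted by the Catalan number C_n. Here n = 17 - 2 = 15.
C_n = C(2n,n) - C(2n,n+1), so C_{15} = C(30,15) - C(30,16) = 155117520 - 145422675.

Final answer: C_{15} = 9694845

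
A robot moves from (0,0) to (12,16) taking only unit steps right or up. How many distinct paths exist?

Each path has 12 right steps and 16 up steps in some order (28 steps total).
Choose which 16 of the 28 steps are up: C(28,16).

Final answer: C(28,16) = 30421755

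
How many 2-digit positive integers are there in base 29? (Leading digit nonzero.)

Leading digit: 28 options (nonzero). Other 1 digit(s): 29 options each.
Total: 28 x 29^1.

Final answer: 812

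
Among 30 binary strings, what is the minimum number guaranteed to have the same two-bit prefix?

There are 4 possible values for two-bit prefix. With 30 binary strings and 4 categories, by pigeonhole: ceiling(30/4).

Final answer: 8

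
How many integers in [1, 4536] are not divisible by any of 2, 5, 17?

|div by 2|=2268, |div by 5|=907, |div by 17|=266.
|div by 2&5|=453, |div by 2&17|=133, |div by 5&17|=53, |div by all|=26.
By inclusion-exclusion, divisible by at least one: 2268+907+266-453-133-53+26 = 2828.
Not divisible by any: 4536 - 2828.

Final answer: 1708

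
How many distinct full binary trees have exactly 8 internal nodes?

This is counted by the nth Catalan number C_n. Here n = 8.
Using C_0 = 1 and C_(k+1) = C_k x 2(2k+1)/(k+2), build up term by term: C_1=1, C_2=2, C_3=5, C_4=14, C_5=42, C_6=132, C_7=429, C_8=1430.

Final answer: C_{8} = 1430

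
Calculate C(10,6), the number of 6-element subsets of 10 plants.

C(10,6) = 10!/(6! x 4!).

Final answer: \binom{10}{6} = 210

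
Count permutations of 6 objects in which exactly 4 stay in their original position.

Choose which 4 elements are fixed: C(6,4) = 15.
Derange the remaining 2 using D(j) = (j-1)(D(j-1) + D(j-2)), D(0)=1, D(1)=0: D(2)=1.
Total: 15 x 1.

Final answer: C(6,4) D(2) = 15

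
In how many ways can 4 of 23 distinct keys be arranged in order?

P(23,4) = 23!/(23-4)! = 23!/19!.

Final answer: P(23,4) = 212520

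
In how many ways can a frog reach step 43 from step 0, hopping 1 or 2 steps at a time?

Condition on the final move: it is a 1-step (f(n-1) ways to get there) or a 2-step (f(n-2) ways), so f(n) = f(n-1) + f(n-2), with f(1)=1, f(2)=2.
Computing successive values: f(1)=1, f(2)=2, f(3)=3, f(4)=5, f(5)=8, f(6)=13, f(7)=21, f(8)=34, f(9)=55, f(10)=89, f(11)=144, f(12)=233, f(13)=377, f(14)=610, f(15)=987, f(16)=1597, f(17)=2584, f(18)=4181, f(19)=6765, f(20)=10946, f(21)=17711, f(22)=28657, f(23)=46368, f(24)=75025, f(25)=121393, f(26)=196418, f(27)=317811, f(28)=514229, f(29)=832040, f(30)=1346269, f(31)=2178309, f(32)=3524578, f(33)=5702887, f(34)=9227465, f(35)=14930352, f(36)=24157817, f(37)=39088169, f(38)=63245986, f(39)=102334155, f(40)=165580141, f(41)=267914296, f(42)=433494437, f(43)=701408733.

Final answer: 701408733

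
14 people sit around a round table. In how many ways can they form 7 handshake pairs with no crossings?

This is counted by the nth Catalan number C_n. Here n = 14/2 = 7.
C_n = C(2n,n)/(n+1), so C_{7} = C(14,7)/8 = 3432/8.

Final answer: C_{7} = 429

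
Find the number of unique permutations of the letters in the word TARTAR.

Letters (A:2, R:2, T:2). Total letters: 6.
Permutations = 6!/(2! x 2! x 2!).

Final answer: 90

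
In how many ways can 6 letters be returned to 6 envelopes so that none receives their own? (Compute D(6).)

Derangements satisfy D(n) = (n-1)(D(n-1) + D(n-2)), starting from D(0)=1, D(1)=0.
D(2) = 1 x (0 + 1) = 1
D(3) = 2 x (1 + 0) = 2
D(4) = 3 x (2 + 1) = 9
D(5) = 4 x (9 + 2) = 44
D(6) = 5 x (D(5) + D(4)) = 5 x (44 + 9)

Final answer: D(6) = 265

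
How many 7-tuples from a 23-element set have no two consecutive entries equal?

First character: 23 choices. Each subsequent: 22 choices (must differ from the previous one).
Total: 23 x 22^6.

Final answer: 23 x 22^{6} = 2607737792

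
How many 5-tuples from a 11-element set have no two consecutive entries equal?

Let g(n) count such strings. g(1) = 11, and each valid string of length n-1 extends in 10 ways (any symbol but the last), so g(n) = 10 g(n-1).
Total: g(5) = 11 x 10^4.

Final answer: 11 x 10^{4} = 110000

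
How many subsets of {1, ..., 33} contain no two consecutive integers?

Let a(n) count such subsets of {1, ..., n}. Either n is excluded (a(n-1) ways) or n is included, forcing n-1 out (a(n-2) ways), so a(n) = a(n-1) + a(n-2) with a(1)=2, a(2)=3.
Iterating the recurrence: a(1)=2, a(2)=3, a(3)=5, a(4)=8, a(5)=13, a(6)=21, a(7)=34, a(8)=55, a(9)=89, a(10)=144, a(11)=233, a(12)=377, a(13)=610, a(14)=987, a(15)=1597, a(16)=2584, a(17)=4181, a(18)=6765, a(19)=10946, a(20)=17711, a(21)=28657, a(22)=46368, a(23)=75025, a(24)=121393, a(25)=196418, a(26)=317811, a(27)=514229, a(28)=832040, a(29)=1346269, a(30)=2178309, a(31)=3524578, a(32)=5702887, a(33)=9227465.

Final answer: 9227465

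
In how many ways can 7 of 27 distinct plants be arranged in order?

P(27,7) = 27!/(27-7)! = 27!/20!.

Final answer: P(27,7) = 4475671200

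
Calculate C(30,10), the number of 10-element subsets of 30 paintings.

C(30,10) = 30!/(10! x 20!).

Final answer: \binom{30}{10} = 30045015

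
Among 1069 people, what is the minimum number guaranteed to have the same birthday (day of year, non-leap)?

There are 365 possible values for birthday (day of year, non-leap). With 1069 people and 365 categories, by pigeonhole: ceiling(1069/365).

Final answer: 3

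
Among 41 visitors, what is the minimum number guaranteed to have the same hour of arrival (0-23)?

There are 24 possible values for hour of arrival (0-23). With 41 visitors and 24 categories, by pigeonhole: ceiling(41/24).

Final answer: 2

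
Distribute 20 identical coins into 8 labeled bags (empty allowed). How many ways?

Stars and bars: C(n+k-1, k-1) = C(27,7).

Final answer: C(27,7) = 888030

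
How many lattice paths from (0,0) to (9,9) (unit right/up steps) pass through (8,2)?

Paths (0,0)->(8,2): C(10,2) = 45.
Paths (8,2)->(9,9): C(8,7) = 8.
By multiplication principle: 45 x 8.

Final answer: 360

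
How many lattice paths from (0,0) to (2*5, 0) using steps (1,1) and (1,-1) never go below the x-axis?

Total monotonic paths to (5,5): C(10,5) = 252.
By the reflection principle, paths that go above the diagonal number C(10,6) = 210.
Valid Dyck paths: 252 - 210.
(These counts are the Catalan numbers.)

Final answer: C_{5} = 42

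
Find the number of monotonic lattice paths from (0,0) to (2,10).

Each path has 2 right steps and 10 up steps in some order (12 steps total).
Choose which 10 of the 12 steps are up: C(12,10).

Final answer: C(12,10) = 66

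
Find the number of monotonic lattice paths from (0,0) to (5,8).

Each path has 5 right steps and 8 up steps in some order (13 steps total).
Choose which 8 of the 13 steps are up: C(13,8).

Final answer: C(13,8) = 1287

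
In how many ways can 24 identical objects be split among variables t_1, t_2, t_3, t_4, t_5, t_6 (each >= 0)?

Stars and bars with 24 stars and 5 bars:
C(24+6-1, 6-1) = C(29,5).

Final answer: C(29,5) = 118755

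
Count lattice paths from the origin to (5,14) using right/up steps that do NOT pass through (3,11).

Total paths to (5,14): C(19,14) = 11628.
Paths through (3,11): C(14,11) x C(5,3) = 3640.
Avoiding (3,11): 11628 - 3640.

Final answer: 7988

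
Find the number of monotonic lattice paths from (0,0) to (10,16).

Each path has 10 right steps and 16 up steps in some order (26 steps total).
Choose which 16 of the 26 steps are up: C(26,16).

Final answer: C(26,16) = 5311735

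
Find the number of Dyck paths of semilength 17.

Total monotonic paths to (17,17): C(34,17) = 2333606220.
Paths that cross above y=x (reflection bijection): C(34,18) = 2203961430.
Valid Dyck paths: 2333606220 - 2203961430.
(This is the Catalan number C_{17}.)

Final answer: C_{17} = 129644790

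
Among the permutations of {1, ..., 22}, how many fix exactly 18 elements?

Choose which 18 elements are fixed: C(22,18) = 7315.
Derange the remaining 4 using D(j) = (j-1)(D(j-1) + D(j-2)), D(0)=1, D(1)=0: D(2)=1, D(3)=2, D(4)=9.
Total: 7315 x 9.

Final answer: C(22,18) D(4) = 65835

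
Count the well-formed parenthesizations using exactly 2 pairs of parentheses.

This is a standard Catalan-number count: the answer is C_n. Here n = 2 (pairs).
Using C_0 = 1 and C_(k+1) = C_k x 2(2k+1)/(k+2), build up term by term: C_1=1, C_2=2.

Final answer: C_{2} = 2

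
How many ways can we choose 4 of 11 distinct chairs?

C(11,4) = 11!/(4! x (11-4)!).

Final answer: C(11,4) = 330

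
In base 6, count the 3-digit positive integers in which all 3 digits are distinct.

The leading digit has 5 choices (anything but zero); the next has 5 (anything but the first), then 4, and so on, one fewer each time.
Total: 5 x 5 x 4.

Final answer: 100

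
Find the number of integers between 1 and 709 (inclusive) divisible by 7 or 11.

Multiples of 7: 101. Multiples of 11: 64. Of both (lcm=77): 9.
By inclusion-exclusion: 101 + 64 - 9.

Final answer: 156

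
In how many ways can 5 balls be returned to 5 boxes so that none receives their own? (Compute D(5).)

Derangements satisfy D(n) = (n-1)(D(n-1) + D(n-2)), starting from D(0)=1, D(1)=0.
D(2) = 1 x (0 + 1) = 1
D(3) = 2 x (1 + 0) = 2
D(4) = 3 x (2 + 1) = 9
D(5) = 4 x (D(4) + D(3)) = 4 x (9 + 2)

Final answer: D(5) = 44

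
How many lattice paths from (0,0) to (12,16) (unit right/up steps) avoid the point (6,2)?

Total paths to (12,16): C(28,16) = 30421755.
Paths through (6,2): C(8,2) x C(20,14) = 1085280.
Avoiding (6,2): 30421755 - 1085280.

Final answer: 29336475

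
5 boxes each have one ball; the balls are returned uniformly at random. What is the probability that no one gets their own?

D(n) = (n-1)(D(n-1) + D(n-2)), D(0)=1, D(1)=0.
Building up: D(2)=1, D(3)=2, D(4)=9, D(5)=44.
Total arrangements: 5! = 120.
Probability = D(5)/5! = 11/30.

Final answer: D(5)/5! = 44/120 = 0.366667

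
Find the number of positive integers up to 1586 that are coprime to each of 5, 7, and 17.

|div by 5|=317, |div by 7|=226, |div by 17|=93.
|div by 5&7|=45, |div by 5&17|=18, |div by 7&17|=13, |div by all|=2.
By inclusion-exclusion, divisible by at least one: 317+226+93-45-18-13+2 = 562.
Not divisible by any: 1586 - 562.

Final answer: 1024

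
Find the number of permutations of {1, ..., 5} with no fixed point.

Use the recurrence D(n) = (n-1)(D(n-1) + D(n-2)) with D(0)=1, D(1)=0.
D(2) = 1 x (0 + 1) = 1
D(3) = 2 x (1 + 0) = 2
D(4) = 3 x (2 + 1) = 9
D(5) = 4 x (D(4) + D(3)) = 4 x (9 + 2)

Final answer: D(5) = 44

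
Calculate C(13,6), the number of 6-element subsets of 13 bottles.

C(13,6) = 13!/(6! x 7!).

Final answer: \binom{13}{6} = 1716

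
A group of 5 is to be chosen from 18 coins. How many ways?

C(18,5) = 18!/(5! x 13!).

Final answer: \binom{18}{5} = 8568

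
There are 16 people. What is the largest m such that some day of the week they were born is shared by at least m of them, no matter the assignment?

There are 7 possible values for day of the week they were born. With 16 people and 7 categories, by pigeonhole: ceiling(16/7).

Final answer: 3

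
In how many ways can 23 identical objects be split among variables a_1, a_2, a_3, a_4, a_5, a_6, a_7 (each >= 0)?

Stars and bars with 23 stars and 6 bars:
C(23+7-1, 7-1) = C(29,6).

Final answer: C(29,6) = 475020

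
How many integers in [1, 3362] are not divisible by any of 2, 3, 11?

|div by 2|=1681, |div by 3|=1120, |div by 11|=305.
|div by 2&3|=560, |div by 2&11|=152, |div by 3&11|=101, |div by all|=50.
By inclusion-exclusion, divisible by at least one: 1681+1120+305-560-152-101+50 = 2343.
Not divisible by any: 3362 - 2343.

Final answer: 1019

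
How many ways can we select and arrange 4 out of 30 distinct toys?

P(30,4) = 30!/(30-4)! = 30!/26!.

Final answer: P(30,4) = 657720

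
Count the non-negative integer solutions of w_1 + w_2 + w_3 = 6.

Stars and bars with 6 stars and 2 bars:
C(6+3-1, 3-1) = C(8,2).

Final answer: C(8,2) = 28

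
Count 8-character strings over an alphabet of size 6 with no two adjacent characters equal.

First character: 6 choices. Each subsequent: 5 choices (must differ from the previous one).
Total: 6 x 5^7.

Final answer: 6 x 5^{7} = 468750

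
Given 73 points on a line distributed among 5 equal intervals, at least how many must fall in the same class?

By pigeonhole with 73 objects and 5 categories: ceiling(73/5).

Final answer: 15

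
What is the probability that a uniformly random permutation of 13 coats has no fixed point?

Use the recurrence D(n) = (n-1)(D(n-1) + D(n-2)) with D(0)=1, D(1)=0.
Building up: D(2)=1, D(3)=2, D(4)=9, D(5)=44, D(6)=265, D(7)=1854, D(8)=14833, D(9)=133496, D(10)=1334961, D(11)=14684570, D(12)=176214841, D(13)=2290792932.
Total arrangements: 13! = 6227020800.
Probability = D(13)/13! = 63633137/172972800.

Final answer: D(13)/13! = 2290792932/6227020800 = 0.367879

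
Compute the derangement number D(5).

Use the recurrence D(n) = (n-1)(D(n-1) + D(n-2)) with D(0)=1, D(1)=0.
Building up: D(2)=1, D(3)=2, D(4)=9.
D(5) = 4 x (D(4) + D(3)) = 4 x (9 + 2).

Final answer: D(5) = 44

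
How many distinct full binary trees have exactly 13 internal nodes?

This is counted by the nth Catalan number C_n. Here n = 13.
C_n = C(2n,n) - C(2n,n+1), so C_{13} = C(26,13) - C(26,14) = 10400600 - 9657700.

Final answer: C_{13} = 742900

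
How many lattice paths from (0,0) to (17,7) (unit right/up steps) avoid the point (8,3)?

Total paths to (17,7): C(24,7) = 346104.
Paths through (8,3): C(11,3) x C(13,4) = 117975.
Avoiding (8,3): 346104 - 117975.

Final answer: 228129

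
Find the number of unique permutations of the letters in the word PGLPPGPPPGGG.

Letters (G:5, L:1, P:6). Total letters: 12.
Permutations = 12!/(6! x 5!).

Final answer: 5544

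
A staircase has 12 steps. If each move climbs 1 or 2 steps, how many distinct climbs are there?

Let f(n) be the number of climbs. Removing the last move (1 or 2 steps) gives f(n) = f(n-1) + f(n-2); base cases f(1)=1, f(2)=2.
Iterating the recurrence: f(1)=1, f(2)=2, f(3)=3, f(4)=5, f(5)=8, f(6)=13, f(7)=21, f(8)=34, f(9)=55, f(10)=89, f(11)=144, f(12)=233.

Final answer: 233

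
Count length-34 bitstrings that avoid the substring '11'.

Classify by the final bit: ...0 gives a(n-1) strings, ...01 gives a(n-2) strings. Thus a(n) = a(n-1) + a(n-2) with a(1)=2, a(2)=3.
Building up term by term: a(1)=2, a(2)=3, a(3)=5, a(4)=8, a(5)=13, a(6)=21, a(7)=34, a(8)=55, a(9)=89, a(10)=144, a(11)=233, a(12)=377, a(13)=610, a(14)=987, a(15)=1597, a(16)=2584, a(17)=4181, a(18)=6765, a(19)=10946, a(20)=17711, a(21)=28657, a(22)=46368, a(23)=75025, a(24)=121393, a(25)=196418, a(26)=317811, a(27)=514229, a(28)=832040, a(29)=1346269, a(30)=2178309, a(31)=3524578, a(32)=5702887, a(33)=9227465, a(34)=14930352.

Final answer: 14930352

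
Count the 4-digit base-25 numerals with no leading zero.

Leading digit: 24 options (nonzero). Other 3 digit(s): 25 options each.
Total: 24 x 25^3.

Final answer: 375000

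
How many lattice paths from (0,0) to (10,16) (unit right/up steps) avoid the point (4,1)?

Total paths to (10,16): C(26,16) = 5311735.
Paths through (4,1): C(5,1) x C(21,15) = 271320.
Avoiding (4,1): 5311735 - 271320.

Final answer: 5040415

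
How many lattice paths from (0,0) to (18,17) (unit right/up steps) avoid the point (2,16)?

Total paths to (18,17): C(35,17) = 4537567650.
Paths through (2,16): C(18,16) x C(17,1) = 2601.
Avoiding (2,16): 4537567650 - 2601.

Final answer: 4537565049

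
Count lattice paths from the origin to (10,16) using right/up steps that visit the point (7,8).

Paths (0,0)->(7,8): C(15,8) = 6435.
Paths (7,8)->(10,16): C(11,8) = 165.
By multiplication principle: 6435 x 165.

Final answer: 1061775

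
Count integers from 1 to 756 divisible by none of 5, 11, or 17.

|div by 5|=151, |div by 11|=68, |div by 17|=44.
|div by 5&11|=13, |div by 5&17|=8, |div by 11&17|=4, |div by all|=0.
By inclusion-exclusion, divisible by at least one: 151+68+44-13-8-4+0 = 238.
Not divisible by any: 756 - 238.

Final answer: 518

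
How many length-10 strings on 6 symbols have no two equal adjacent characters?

First character: 6 choices. Each subsequent: 5 choices (must differ from the previous one).
Total: 6 x 5^9.

Final answer: 6 x 5^{9} = 11718750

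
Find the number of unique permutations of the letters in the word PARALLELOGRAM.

Letters (A:3, E:1, G:1, L:3, M:1, O:1, P:1, R:2). Total letters: 13.
Permutations = 13!/(3! x 3! x 2!).

Final answer: 86486400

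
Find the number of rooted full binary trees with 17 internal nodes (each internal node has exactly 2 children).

The structures are counted by the Catalan number C_n. Here n = 17.
Using C_0 = 1 and C_(k+1) = C_k x 2(2k+1)/(k+2), build up term by term: C_1=1, C_2=2, C_3=5, C_4=14, C_5=42, C_6=132, C_7=429, C_8=1430, C_9=4862, C_10=16796, C_11=58786, C_12=208012, C_13=742900, C_14=2674440, C_15=9694845, C_16=35357670, C_17=129644790.

Final answer: C_{17} = 129644790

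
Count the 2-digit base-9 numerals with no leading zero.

In base 9, the leading digit has 8 choices (1..8); each of the remaining 1 digits has 9 choices.
Total: 8 x 9^1.

Final answer: 72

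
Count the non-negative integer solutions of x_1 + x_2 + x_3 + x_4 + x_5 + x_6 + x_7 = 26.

Stars and bars with 26 stars and 6 bars:
C(26+7-1, 7-1) = C(32,6).

Final answer: C(32,6) = 906192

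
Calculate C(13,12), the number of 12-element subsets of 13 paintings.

C(13,12) = 13!/(12! x 1!).

Final answer: \binom{13}{12} = 13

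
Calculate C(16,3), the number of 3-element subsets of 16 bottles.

C(16,3) = 16!/(3! x 13!).

Final answer: \binom{16}{3} = 560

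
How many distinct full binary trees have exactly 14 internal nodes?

The structures are counted by the Catalan number C_n. Here n = 14.
C_n = (2n)!/(n!(n+1)!), so C_{14} = 28!/(14! x 15!) = C(28,14)/15 = 40116600/15.

Final answer: C_{14} = 2674440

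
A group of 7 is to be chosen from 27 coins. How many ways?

C(27,7) = 27!/(7! x 20!).

Final answer: \binom{27}{7} = 888030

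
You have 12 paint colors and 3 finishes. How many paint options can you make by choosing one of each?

By the multiplication principle: 12 x 3.

Final answer: 36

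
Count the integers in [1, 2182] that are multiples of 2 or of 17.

Multiples of 2: 1091. Multiples of 17: 128. Of both (lcm=34): 64.
By inclusion-exclusion: 1091 + 128 - 64.

Final answer: 1155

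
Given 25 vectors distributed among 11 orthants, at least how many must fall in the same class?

By pigeonhole with 25 objects and 11 categories: ceiling(25/11).

Final answer: 3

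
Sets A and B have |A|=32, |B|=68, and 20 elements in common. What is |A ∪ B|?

|A union B| = |A| + |B| - |A intersect B| = 32 + 68 - 20.

Final answer: 80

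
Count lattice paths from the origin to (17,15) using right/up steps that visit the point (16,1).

Paths (0,0)->(16,1): C(17,1) = 17.
Paths (16,1)->(17,15): C(15,14) = 15.
By multiplication principle: 17 x 15.

Final answer: 255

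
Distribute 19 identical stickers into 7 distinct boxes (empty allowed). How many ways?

Stars and bars: C(n+k-1, k-1) = C(25,6).

Final answer: C(25,6) = 177100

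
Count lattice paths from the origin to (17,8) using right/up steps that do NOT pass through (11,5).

Total paths to (17,8): C(25,8) = 1081575.
Paths through (11,5): C(16,5) x C(9,3) = 366912.
Avoiding (11,5): 1081575 - 366912.

Final answer: 714663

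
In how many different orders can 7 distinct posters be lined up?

The number of ways to arrange 7 distinct objects is 7!.

Final answer: 7! = 5040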